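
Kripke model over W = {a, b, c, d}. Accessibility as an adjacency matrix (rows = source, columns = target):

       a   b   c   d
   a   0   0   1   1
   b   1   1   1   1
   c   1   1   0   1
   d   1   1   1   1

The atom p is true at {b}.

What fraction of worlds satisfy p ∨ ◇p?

a: p is F, ◇p is F. ✗
b: p is T, ◇p is T. ✓
c: p is F, ◇p is T. ✓
d: p is F, ◇p is T. ✓
That's 3 of 4 worlds, so 3/4.

3/4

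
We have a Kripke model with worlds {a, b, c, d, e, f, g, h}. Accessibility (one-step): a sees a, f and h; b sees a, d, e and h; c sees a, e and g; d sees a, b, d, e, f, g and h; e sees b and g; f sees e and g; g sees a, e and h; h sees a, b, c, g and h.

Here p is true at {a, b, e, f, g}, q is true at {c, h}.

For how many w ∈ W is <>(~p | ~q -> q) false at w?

a: successors {a, f, h}; ~p | ~q -> q there: a:F, f:F, h:T. ✓
b: successors {a, d, e, h}; ~p | ~q -> q there: a:F, d:F, e:F, h:T. ✓
c: successors {a, e, g}; ~p | ~q -> q there: a:F, e:F, g:F. ✗
d: successors {a, b, d, e, f, g, h}; ~p | ~q -> q there: a:F, b:F, d:F, e:F, f:F, g:F, h:T. ✓
e: successors {b, g}; ~p | ~q -> q there: b:F, g:F. ✗
f: successors {e, g}; ~p | ~q -> q there: e:F, g:F. ✗
g: successors {a, e, h}; ~p | ~q -> q there: a:F, e:F, h:T. ✓
h: successors {a, b, c, g, h}; ~p | ~q -> q there: a:F, b:F, c:T, g:F, h:T. ✓
Satisfying worlds: {a, b, d, g, h}.
So <>(~p | ~q -> q) fails at the other 3 worlds.

3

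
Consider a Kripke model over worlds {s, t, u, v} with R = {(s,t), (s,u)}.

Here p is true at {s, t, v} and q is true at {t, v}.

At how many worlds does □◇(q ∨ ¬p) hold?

3

s: successors {t, u}; ◇(q ∨ ¬p) there: t:F, u:F. ✗
t: no successors, so □◇(q ∨ ¬p) holds vacuously. ✓
u: no successors, so □◇(q ∨ ¬p) holds vacuously. ✓
v: no successors, so □◇(q ∨ ¬p) holds vacuously. ✓
Satisfying worlds: {t, u, v}.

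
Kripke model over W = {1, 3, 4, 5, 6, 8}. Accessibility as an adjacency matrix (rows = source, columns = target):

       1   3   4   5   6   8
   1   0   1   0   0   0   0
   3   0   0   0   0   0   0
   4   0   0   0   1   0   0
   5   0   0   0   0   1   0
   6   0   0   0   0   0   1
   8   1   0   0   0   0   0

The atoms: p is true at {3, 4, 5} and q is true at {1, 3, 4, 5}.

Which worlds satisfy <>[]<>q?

{1, 5, 6}

1: successors {3}; []<>q there: 3:T. ✓
3: no successors, so <>[]<>q fails. ✗
4: successors {5}; []<>q there: 5:F. ✗
5: successors {6}; []<>q there: 6:T. ✓
6: successors {8}; []<>q there: 8:T. ✓
8: successors {1}; []<>q there: 1:F. ✗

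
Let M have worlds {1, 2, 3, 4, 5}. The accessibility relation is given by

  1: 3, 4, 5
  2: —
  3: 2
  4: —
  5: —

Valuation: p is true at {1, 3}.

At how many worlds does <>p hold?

1: successors {3, 4, 5}; p there: 3:T, 4:F, 5:F. ✓
2: no successors, so <>p fails. ✗
3: successors {2}; p there: 2:F. ✗
4: no successors, so <>p fails. ✗
5: no successors, so <>p fails. ✗
Satisfying worlds: {1}.

1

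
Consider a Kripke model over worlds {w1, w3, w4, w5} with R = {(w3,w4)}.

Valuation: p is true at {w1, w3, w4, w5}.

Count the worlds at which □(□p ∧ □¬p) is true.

4

w1: no successors, so □(□p ∧ □¬p) holds vacuously. ✓
w3: successors {w4}; □p ∧ □¬p there: w4:T. ✓
w4: no successors, so □(□p ∧ □¬p) holds vacuously. ✓
w5: no successors, so □(□p ∧ □¬p) holds vacuously. ✓
Satisfying worlds: {w1, w3, w4, w5}.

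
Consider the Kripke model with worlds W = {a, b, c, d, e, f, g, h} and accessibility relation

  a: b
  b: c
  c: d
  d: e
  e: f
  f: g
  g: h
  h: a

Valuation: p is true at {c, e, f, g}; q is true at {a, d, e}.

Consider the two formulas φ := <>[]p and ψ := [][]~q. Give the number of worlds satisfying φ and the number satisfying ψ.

For <>[]p:
a: successors {b}; []p there: b:T. ✓
b: successors {c}; []p there: c:F. ✗
c: successors {d}; []p there: d:T. ✓
d: successors {e}; []p there: e:T. ✓
e: successors {f}; []p there: f:T. ✓
f: successors {g}; []p there: g:F. ✗
g: successors {h}; []p there: h:F. ✗
h: successors {a}; []p there: a:F. ✗
— 4 worlds.
For [][]~q:
a: successors {b}; []~q there: b:T. ✓
b: successors {c}; []~q there: c:F. ✗
c: successors {d}; []~q there: d:F. ✗
d: successors {e}; []~q there: e:T. ✓
e: successors {f}; []~q there: f:T. ✓
f: successors {g}; []~q there: g:T. ✓
g: successors {h}; []~q there: h:F. ✗
h: successors {a}; []~q there: a:T. ✓
— 5 worlds.

4 and 5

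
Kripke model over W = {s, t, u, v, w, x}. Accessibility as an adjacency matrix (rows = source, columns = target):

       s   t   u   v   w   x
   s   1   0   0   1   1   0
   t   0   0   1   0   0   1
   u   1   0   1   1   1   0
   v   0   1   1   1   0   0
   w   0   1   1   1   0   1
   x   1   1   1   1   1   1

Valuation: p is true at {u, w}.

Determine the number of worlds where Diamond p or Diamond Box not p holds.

s: Diamond p is T, Diamond Box not p is F. ✓
t: Diamond p is T, Diamond Box not p is F. ✓
u: Diamond p is T, Diamond Box not p is F. ✓
v: Diamond p is T, Diamond Box not p is F. ✓
w: Diamond p is T, Diamond Box not p is F. ✓
x: Diamond p is T, Diamond Box not p is F. ✓
Satisfying worlds: {s, t, u, v, w, x}.

6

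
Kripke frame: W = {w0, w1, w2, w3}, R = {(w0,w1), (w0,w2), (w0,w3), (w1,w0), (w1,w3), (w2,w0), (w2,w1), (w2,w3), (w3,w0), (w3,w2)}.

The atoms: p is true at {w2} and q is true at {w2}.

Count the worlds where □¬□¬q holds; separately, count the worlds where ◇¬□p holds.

1 and 4

For □¬□¬q:
w0: successors {w1, w2, w3}; ¬□¬q there: w1:F, w2:F, w3:T. ✗
w1: successors {w0, w3}; ¬□¬q there: w0:T, w3:T. ✓
w2: successors {w0, w1, w3}; ¬□¬q there: w0:T, w1:F, w3:T. ✗
w3: successors {w0, w2}; ¬□¬q there: w0:T, w2:F. ✗
— 1 world.
For ◇¬□p:
w0: successors {w1, w2, w3}; ¬□p there: w1:T, w2:T, w3:T. ✓
w1: successors {w0, w3}; ¬□p there: w0:T, w3:T. ✓
w2: successors {w0, w1, w3}; ¬□p there: w0:T, w1:T, w3:T. ✓
w3: successors {w0, w2}; ¬□p there: w0:T, w2:T. ✓
— 4 worlds.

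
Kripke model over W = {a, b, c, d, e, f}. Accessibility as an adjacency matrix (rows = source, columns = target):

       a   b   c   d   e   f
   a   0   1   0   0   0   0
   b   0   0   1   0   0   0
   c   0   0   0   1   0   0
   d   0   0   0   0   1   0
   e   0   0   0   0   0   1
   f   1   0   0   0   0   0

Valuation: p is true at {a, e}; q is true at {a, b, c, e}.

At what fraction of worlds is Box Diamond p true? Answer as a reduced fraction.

1/3

a: successors {b}; Diamond p there: b:F. ✗
b: successors {c}; Diamond p there: c:F. ✗
c: successors {d}; Diamond p there: d:T. ✓
d: successors {e}; Diamond p there: e:F. ✗
e: successors {f}; Diamond p there: f:T. ✓
f: successors {a}; Diamond p there: a:F. ✗
That's 2 of 6 worlds, so 2/6 = 1/3.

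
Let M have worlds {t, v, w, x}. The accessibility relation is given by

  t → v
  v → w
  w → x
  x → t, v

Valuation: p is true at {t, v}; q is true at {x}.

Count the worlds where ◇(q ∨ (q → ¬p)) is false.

0

t: successors {v}; q ∨ (q → ¬p) there: v:T. ✓
v: successors {w}; q ∨ (q → ¬p) there: w:T. ✓
w: successors {x}; q ∨ (q → ¬p) there: x:T. ✓
x: successors {t, v}; q ∨ (q → ¬p) there: t:T, v:T. ✓
Satisfying worlds: {t, v, w, x}.
So ◇(q ∨ (q → ¬p)) fails at the other 0 worlds.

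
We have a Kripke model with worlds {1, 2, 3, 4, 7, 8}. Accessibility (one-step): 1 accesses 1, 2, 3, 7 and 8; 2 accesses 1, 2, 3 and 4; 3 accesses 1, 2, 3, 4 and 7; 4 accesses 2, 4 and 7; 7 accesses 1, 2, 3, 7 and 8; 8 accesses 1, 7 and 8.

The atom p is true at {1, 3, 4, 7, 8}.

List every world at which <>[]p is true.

{1, 7, 8}

1: successors {1, 2, 3, 7, 8}; []p there: 1:F, 2:F, 3:F, 7:F, 8:T. ✓
2: successors {1, 2, 3, 4}; []p there: 1:F, 2:F, 3:F, 4:F. ✗
3: successors {1, 2, 3, 4, 7}; []p there: 1:F, 2:F, 3:F, 4:F, 7:F. ✗
4: successors {2, 4, 7}; []p there: 2:F, 4:F, 7:F. ✗
7: successors {1, 2, 3, 7, 8}; []p there: 1:F, 2:F, 3:F, 7:F, 8:T. ✓
8: successors {1, 7, 8}; []p there: 1:F, 7:F, 8:T. ✓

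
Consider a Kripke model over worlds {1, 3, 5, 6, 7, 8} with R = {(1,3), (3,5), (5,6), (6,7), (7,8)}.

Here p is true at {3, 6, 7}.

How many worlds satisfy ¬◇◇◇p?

1: ◇◇◇p is T. ✗
3: ◇◇◇p is T. ✗
5: ◇◇◇p is F. ✓
6: ◇◇◇p is F. ✓
7: ◇◇◇p is F. ✓
8: ◇◇◇p is F. ✓
Satisfying worlds: {5, 6, 7, 8}.

4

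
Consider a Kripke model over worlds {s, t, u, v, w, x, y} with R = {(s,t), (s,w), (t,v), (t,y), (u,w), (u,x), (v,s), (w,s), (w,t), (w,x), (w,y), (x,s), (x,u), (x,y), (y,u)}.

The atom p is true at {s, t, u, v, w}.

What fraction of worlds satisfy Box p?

3/7

s: successors {t, w}; p there: t:T, w:T. ✓
t: successors {v, y}; p there: v:T, y:F. ✗
u: successors {w, x}; p there: w:T, x:F. ✗
v: successors {s}; p there: s:T. ✓
w: successors {s, t, x, y}; p there: s:T, t:T, x:F, y:F. ✗
x: successors {s, u, y}; p there: s:T, u:T, y:F. ✗
y: successors {u}; p there: u:T. ✓
That's 3 of 7 worlds, so 3/7.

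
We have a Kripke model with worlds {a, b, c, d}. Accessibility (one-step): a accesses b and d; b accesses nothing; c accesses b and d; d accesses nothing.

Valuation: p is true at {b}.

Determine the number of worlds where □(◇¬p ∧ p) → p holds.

a: □(◇¬p ∧ p) is F, p is F. ✓
b: □(◇¬p ∧ p) is T, p is T. ✓
c: □(◇¬p ∧ p) is F, p is F. ✓
d: □(◇¬p ∧ p) is T, p is F. ✗
Satisfying worlds: {a, b, c}.

3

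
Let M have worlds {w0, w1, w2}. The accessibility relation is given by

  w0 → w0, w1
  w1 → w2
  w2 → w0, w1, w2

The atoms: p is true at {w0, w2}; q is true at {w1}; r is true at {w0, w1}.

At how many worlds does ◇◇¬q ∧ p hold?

2

w0: ◇◇¬q is T, p is T. ✓
w1: ◇◇¬q is T, p is F. ✗
w2: ◇◇¬q is T, p is T. ✓
Satisfying worlds: {w0, w2}.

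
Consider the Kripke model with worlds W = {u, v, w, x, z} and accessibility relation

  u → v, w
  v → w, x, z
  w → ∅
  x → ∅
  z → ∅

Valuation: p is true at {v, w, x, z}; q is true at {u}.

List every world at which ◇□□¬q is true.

u: successors {v, w}; □□¬q there: v:T, w:T. ✓
v: successors {w, x, z}; □□¬q there: w:T, x:T, z:T. ✓
w: no successors, so ◇□□¬q fails. ✗
x: no successors, so ◇□□¬q fails. ✗
z: no successors, so ◇□□¬q fails. ✗

{u, v}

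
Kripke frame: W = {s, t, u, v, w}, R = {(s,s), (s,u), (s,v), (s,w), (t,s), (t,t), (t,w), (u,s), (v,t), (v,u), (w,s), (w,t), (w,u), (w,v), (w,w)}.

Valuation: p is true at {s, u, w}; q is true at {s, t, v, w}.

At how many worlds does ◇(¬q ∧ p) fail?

2

s: successors {s, u, v, w}; ¬q ∧ p there: s:F, u:T, v:F, w:F. ✓
t: successors {s, t, w}; ¬q ∧ p there: s:F, t:F, w:F. ✗
u: successors {s}; ¬q ∧ p there: s:F. ✗
v: successors {t, u}; ¬q ∧ p there: t:F, u:T. ✓
w: successors {s, t, u, v, w}; ¬q ∧ p there: s:F, t:F, u:T, v:F, w:F. ✓
Satisfying worlds: {s, v, w}.
So ◇(¬q ∧ p) fails at the other 2 worlds.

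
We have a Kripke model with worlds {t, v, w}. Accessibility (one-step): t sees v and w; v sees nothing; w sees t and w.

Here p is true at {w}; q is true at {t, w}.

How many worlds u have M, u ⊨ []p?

t: successors {v, w}; p there: v:F, w:T. ✗
v: no successors, so []p holds vacuously. ✓
w: successors {t, w}; p there: t:F, w:T. ✗
Satisfying worlds: {v}.

1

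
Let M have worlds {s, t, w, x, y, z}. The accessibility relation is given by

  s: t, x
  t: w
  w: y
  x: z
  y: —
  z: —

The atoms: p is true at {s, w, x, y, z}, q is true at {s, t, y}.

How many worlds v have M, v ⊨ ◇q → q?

s: ◇q is T, q is T. ✓
t: ◇q is F, q is T. ✓
w: ◇q is T, q is F. ✗
x: ◇q is F, q is F. ✓
y: ◇q is F, q is T. ✓
z: ◇q is F, q is F. ✓
Satisfying worlds: {s, t, x, y, z}.

5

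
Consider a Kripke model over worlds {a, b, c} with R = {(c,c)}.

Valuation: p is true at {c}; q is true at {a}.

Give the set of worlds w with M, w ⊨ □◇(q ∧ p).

{a, b}

a: no successors, so □◇(q ∧ p) holds vacuously. ✓
b: no successors, so □◇(q ∧ p) holds vacuously. ✓
c: successors {c}; ◇(q ∧ p) there: c:F. ✗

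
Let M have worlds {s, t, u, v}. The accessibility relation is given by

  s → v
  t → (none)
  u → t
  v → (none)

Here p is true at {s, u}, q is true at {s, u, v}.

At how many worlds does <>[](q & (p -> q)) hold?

s: successors {v}; [](q & (p -> q)) there: v:T. ✓
t: no successors, so <>[](q & (p -> q)) fails. ✗
u: successors {t}; [](q & (p -> q)) there: t:T. ✓
v: no successors, so <>[](q & (p -> q)) fails. ✗
Satisfying worlds: {s, u}.

2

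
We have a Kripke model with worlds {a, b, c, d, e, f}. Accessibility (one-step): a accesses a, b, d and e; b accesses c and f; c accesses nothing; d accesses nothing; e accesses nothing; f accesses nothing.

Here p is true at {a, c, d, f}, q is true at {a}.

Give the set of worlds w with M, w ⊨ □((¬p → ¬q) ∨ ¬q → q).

a: successors {a, b, d, e}; (¬p → ¬q) ∨ ¬q → q there: a:T, b:F, d:F, e:F. ✗
b: successors {c, f}; (¬p → ¬q) ∨ ¬q → q there: c:F, f:F. ✗
c: no successors, so □((¬p → ¬q) ∨ ¬q → q) holds vacuously. ✓
d: no successors, so □((¬p → ¬q) ∨ ¬q → q) holds vacuously. ✓
e: no successors, so □((¬p → ¬q) ∨ ¬q → q) holds vacuously. ✓
f: no successors, so □((¬p → ¬q) ∨ ¬q → q) holds vacuously. ✓

{c, d, e, f}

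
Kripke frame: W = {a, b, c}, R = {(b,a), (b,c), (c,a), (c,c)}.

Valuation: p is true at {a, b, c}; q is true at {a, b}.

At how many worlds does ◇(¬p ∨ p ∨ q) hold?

2

a: no successors, so ◇(¬p ∨ p ∨ q) fails. ✗
b: successors {a, c}; ¬p ∨ p ∨ q there: a:T, c:T. ✓
c: successors {a, c}; ¬p ∨ p ∨ q there: a:T, c:T. ✓
Satisfying worlds: {b, c}.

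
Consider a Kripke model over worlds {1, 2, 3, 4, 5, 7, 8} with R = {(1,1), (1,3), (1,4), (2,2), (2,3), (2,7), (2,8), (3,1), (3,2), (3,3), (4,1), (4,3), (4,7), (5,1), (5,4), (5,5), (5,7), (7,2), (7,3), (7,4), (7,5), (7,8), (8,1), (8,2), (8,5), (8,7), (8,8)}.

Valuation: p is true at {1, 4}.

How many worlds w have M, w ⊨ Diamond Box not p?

1: successors {1, 3, 4}; Box not p there: 1:F, 3:F, 4:F. ✗
2: successors {2, 3, 7, 8}; Box not p there: 2:T, 3:F, 7:F, 8:F. ✓
3: successors {1, 2, 3}; Box not p there: 1:F, 2:T, 3:F. ✓
4: successors {1, 3, 7}; Box not p there: 1:F, 3:F, 7:F. ✗
5: successors {1, 4, 5, 7}; Box not p there: 1:F, 4:F, 5:F, 7:F. ✗
7: successors {2, 3, 4, 5, 8}; Box not p there: 2:T, 3:F, 4:F, 5:F, 8:F. ✓
8: successors {1, 2, 5, 7, 8}; Box not p there: 1:F, 2:T, 5:F, 7:F, 8:F. ✓
Satisfying worlds: {2, 3, 7, 8}.

4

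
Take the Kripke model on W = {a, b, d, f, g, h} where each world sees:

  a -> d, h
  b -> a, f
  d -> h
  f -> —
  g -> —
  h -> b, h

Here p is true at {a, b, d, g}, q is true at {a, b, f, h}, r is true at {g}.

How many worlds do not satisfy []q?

a: successors {d, h}; q there: d:F, h:T. ✗
b: successors {a, f}; q there: a:T, f:T. ✓
d: successors {h}; q there: h:T. ✓
f: no successors, so []q holds vacuously. ✓
g: no successors, so []q holds vacuously. ✓
h: successors {b, h}; q there: b:T, h:T. ✓
Satisfying worlds: {b, d, f, g, h}.
So []q fails at the other 1 world.

1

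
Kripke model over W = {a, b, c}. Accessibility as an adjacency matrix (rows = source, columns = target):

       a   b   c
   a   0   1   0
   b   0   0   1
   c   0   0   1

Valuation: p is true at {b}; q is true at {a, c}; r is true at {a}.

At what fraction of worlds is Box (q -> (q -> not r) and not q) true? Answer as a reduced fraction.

1/3

a: successors {b}; q -> (q -> not r) and not q there: b:T. ✓
b: successors {c}; q -> (q -> not r) and not q there: c:F. ✗
c: successors {c}; q -> (q -> not r) and not q there: c:F. ✗
That's 1 of 3 worlds, so 1/3.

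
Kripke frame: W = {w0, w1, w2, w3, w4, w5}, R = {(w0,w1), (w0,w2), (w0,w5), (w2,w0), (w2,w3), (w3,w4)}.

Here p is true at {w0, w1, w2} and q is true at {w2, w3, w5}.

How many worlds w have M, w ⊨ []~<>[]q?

5

w0: successors {w1, w2, w5}; ~<>[]q there: w1:T, w2:T, w5:T. ✓
w1: no successors, so []~<>[]q holds vacuously. ✓
w2: successors {w0, w3}; ~<>[]q there: w0:F, w3:F. ✗
w3: successors {w4}; ~<>[]q there: w4:T. ✓
w4: no successors, so []~<>[]q holds vacuously. ✓
w5: no successors, so []~<>[]q holds vacuously. ✓
Satisfying worlds: {w0, w1, w3, w4, w5}.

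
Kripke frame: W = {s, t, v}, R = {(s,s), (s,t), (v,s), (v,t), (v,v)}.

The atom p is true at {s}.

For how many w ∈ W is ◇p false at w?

s: successors {s, t}; p there: s:T, t:F. ✓
t: no successors, so ◇p fails. ✗
v: successors {s, t, v}; p there: s:T, t:F, v:F. ✓
Satisfying worlds: {s, v}.
So ◇p fails at the other 1 world.

1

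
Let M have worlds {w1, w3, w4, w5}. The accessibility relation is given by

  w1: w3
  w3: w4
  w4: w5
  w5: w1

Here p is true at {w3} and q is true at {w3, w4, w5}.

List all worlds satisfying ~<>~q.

w1: <>~q is F. ✓
w3: <>~q is F. ✓
w4: <>~q is F. ✓
w5: <>~q is T. ✗

{w1, w3, w4}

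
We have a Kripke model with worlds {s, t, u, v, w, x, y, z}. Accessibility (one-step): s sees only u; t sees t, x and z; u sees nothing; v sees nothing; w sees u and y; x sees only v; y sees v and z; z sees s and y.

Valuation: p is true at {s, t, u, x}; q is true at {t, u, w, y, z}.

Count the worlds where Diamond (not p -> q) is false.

s: successors {u}; not p -> q there: u:T. ✓
t: successors {t, x, z}; not p -> q there: t:T, x:T, z:T. ✓
u: no successors, so Diamond (not p -> q) fails. ✗
v: no successors, so Diamond (not p -> q) fails. ✗
w: successors {u, y}; not p -> q there: u:T, y:T. ✓
x: successors {v}; not p -> q there: v:F. ✗
y: successors {v, z}; not p -> q there: v:F, z:T. ✓
z: successors {s, y}; not p -> q there: s:T, y:T. ✓
Satisfying worlds: {s, t, w, y, z}.
So Diamond (not p -> q) fails at the other 3 worlds.

3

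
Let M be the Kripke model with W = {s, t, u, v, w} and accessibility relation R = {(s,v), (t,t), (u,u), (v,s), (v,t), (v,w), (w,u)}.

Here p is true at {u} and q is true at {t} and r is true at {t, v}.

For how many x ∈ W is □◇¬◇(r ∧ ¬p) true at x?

3

s: successors {v}; ◇¬◇(r ∧ ¬p) there: v:T. ✓
t: successors {t}; ◇¬◇(r ∧ ¬p) there: t:F. ✗
u: successors {u}; ◇¬◇(r ∧ ¬p) there: u:T. ✓
v: successors {s, t, w}; ◇¬◇(r ∧ ¬p) there: s:F, t:F, w:T. ✗
w: successors {u}; ◇¬◇(r ∧ ¬p) there: u:T. ✓
Satisfying worlds: {s, u, w}.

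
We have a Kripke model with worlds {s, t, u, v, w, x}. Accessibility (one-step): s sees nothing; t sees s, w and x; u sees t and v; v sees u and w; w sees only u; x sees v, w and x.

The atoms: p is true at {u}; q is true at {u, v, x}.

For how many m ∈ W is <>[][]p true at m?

1

s: no successors, so <>[][]p fails. ✗
t: successors {s, w, x}; [][]p there: s:T, w:F, x:F. ✓
u: successors {t, v}; [][]p there: t:F, v:F. ✗
v: successors {u, w}; [][]p there: u:F, w:F. ✗
w: successors {u}; [][]p there: u:F. ✗
x: successors {v, w, x}; [][]p there: v:F, w:F, x:F. ✗
Satisfying worlds: {t}.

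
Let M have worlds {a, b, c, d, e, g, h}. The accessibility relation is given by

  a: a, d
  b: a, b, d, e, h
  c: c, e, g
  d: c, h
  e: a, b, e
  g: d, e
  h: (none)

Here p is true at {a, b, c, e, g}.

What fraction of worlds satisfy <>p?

a: successors {a, d}; p there: a:T, d:F. ✓
b: successors {a, b, d, e, h}; p there: a:T, b:T, d:F, e:T, h:F. ✓
c: successors {c, e, g}; p there: c:T, e:T, g:T. ✓
d: successors {c, h}; p there: c:T, h:F. ✓
e: successors {a, b, e}; p there: a:T, b:T, e:T. ✓
g: successors {d, e}; p there: d:F, e:T. ✓
h: no successors, so <>p fails. ✗
That's 6 of 7 worlds, so 6/7.

6/7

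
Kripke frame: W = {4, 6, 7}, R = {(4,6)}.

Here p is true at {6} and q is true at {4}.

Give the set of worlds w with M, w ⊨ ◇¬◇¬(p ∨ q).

4: successors {6}; ¬◇¬(p ∨ q) there: 6:T. ✓
6: no successors, so ◇¬◇¬(p ∨ q) fails. ✗
7: no successors, so ◇¬◇¬(p ∨ q) fails. ✗

{4}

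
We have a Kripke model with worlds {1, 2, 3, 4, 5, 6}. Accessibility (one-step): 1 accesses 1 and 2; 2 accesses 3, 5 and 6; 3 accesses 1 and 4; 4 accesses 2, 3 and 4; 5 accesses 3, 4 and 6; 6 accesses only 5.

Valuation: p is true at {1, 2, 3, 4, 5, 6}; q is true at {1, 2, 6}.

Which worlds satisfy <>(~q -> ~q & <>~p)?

1: successors {1, 2}; ~q -> ~q & <>~p there: 1:T, 2:T. ✓
2: successors {3, 5, 6}; ~q -> ~q & <>~p there: 3:F, 5:F, 6:T. ✓
3: successors {1, 4}; ~q -> ~q & <>~p there: 1:T, 4:F. ✓
4: successors {2, 3, 4}; ~q -> ~q & <>~p there: 2:T, 3:F, 4:F. ✓
5: successors {3, 4, 6}; ~q -> ~q & <>~p there: 3:F, 4:F, 6:T. ✓
6: successors {5}; ~q -> ~q & <>~p there: 5:F. ✗

{1, 2, 3, 4, 5}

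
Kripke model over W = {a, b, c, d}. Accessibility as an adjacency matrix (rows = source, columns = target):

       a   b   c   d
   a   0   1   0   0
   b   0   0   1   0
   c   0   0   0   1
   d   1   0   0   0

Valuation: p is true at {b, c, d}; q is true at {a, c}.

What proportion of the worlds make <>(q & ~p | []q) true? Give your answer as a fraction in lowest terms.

3/4

a: successors {b}; q & ~p | []q there: b:T. ✓
b: successors {c}; q & ~p | []q there: c:F. ✗
c: successors {d}; q & ~p | []q there: d:T. ✓
d: successors {a}; q & ~p | []q there: a:T. ✓
That's 3 of 4 worlds, so 3/4.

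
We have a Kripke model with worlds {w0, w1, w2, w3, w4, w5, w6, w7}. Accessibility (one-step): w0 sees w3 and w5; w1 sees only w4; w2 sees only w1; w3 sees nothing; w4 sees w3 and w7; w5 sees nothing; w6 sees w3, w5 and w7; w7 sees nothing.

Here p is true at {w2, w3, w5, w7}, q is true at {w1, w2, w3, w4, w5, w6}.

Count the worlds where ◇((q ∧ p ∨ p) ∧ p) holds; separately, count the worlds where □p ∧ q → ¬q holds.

3 and 4

For ◇((q ∧ p ∨ p) ∧ p):
w0: successors {w3, w5}; (q ∧ p ∨ p) ∧ p there: w3:T, w5:T. ✓
w1: successors {w4}; (q ∧ p ∨ p) ∧ p there: w4:F. ✗
w2: successors {w1}; (q ∧ p ∨ p) ∧ p there: w1:F. ✗
w3: no successors, so ◇((q ∧ p ∨ p) ∧ p) fails. ✗
w4: successors {w3, w7}; (q ∧ p ∨ p) ∧ p there: w3:T, w7:T. ✓
w5: no successors, so ◇((q ∧ p ∨ p) ∧ p) fails. ✗
w6: successors {w3, w5, w7}; (q ∧ p ∨ p) ∧ p there: w3:T, w5:T, w7:T. ✓
w7: no successors, so ◇((q ∧ p ∨ p) ∧ p) fails. ✗
— 3 worlds.
For □p ∧ q → ¬q:
w0: □p ∧ q is F, ¬q is T. ✓
w1: □p ∧ q is F, ¬q is F. ✓
w2: □p ∧ q is F, ¬q is F. ✓
w3: □p ∧ q is T, ¬q is F. ✗
w4: □p ∧ q is T, ¬q is F. ✗
w5: □p ∧ q is T, ¬q is F. ✗
w6: □p ∧ q is T, ¬q is F. ✗
w7: □p ∧ q is F, ¬q is T. ✓
— 4 worlds.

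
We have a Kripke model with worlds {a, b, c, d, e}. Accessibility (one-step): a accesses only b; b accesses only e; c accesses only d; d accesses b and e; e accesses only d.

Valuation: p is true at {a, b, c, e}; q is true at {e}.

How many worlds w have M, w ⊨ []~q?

a: successors {b}; ~q there: b:T. ✓
b: successors {e}; ~q there: e:F. ✗
c: successors {d}; ~q there: d:T. ✓
d: successors {b, e}; ~q there: b:T, e:F. ✗
e: successors {d}; ~q there: d:T. ✓
Satisfying worlds: {a, c, e}.

3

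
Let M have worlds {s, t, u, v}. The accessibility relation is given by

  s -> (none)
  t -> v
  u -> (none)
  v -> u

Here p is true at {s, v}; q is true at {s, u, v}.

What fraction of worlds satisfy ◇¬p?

1/4

s: no successors, so ◇¬p fails. ✗
t: successors {v}; ¬p there: v:F. ✗
u: no successors, so ◇¬p fails. ✗
v: successors {u}; ¬p there: u:T. ✓
That's 1 of 4 worlds, so 1/4.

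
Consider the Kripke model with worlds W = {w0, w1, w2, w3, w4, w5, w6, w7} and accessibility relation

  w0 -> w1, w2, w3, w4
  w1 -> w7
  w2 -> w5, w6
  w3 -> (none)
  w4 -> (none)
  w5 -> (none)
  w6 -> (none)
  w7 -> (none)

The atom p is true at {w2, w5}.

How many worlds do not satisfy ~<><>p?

1

w0: <><>p is T. ✗
w1: <><>p is F. ✓
w2: <><>p is F. ✓
w3: <><>p is F. ✓
w4: <><>p is F. ✓
w5: <><>p is F. ✓
w6: <><>p is F. ✓
w7: <><>p is F. ✓
Satisfying worlds: {w1, w2, w3, w4, w5, w6, w7}.
So ~<><>p fails at the other 1 world.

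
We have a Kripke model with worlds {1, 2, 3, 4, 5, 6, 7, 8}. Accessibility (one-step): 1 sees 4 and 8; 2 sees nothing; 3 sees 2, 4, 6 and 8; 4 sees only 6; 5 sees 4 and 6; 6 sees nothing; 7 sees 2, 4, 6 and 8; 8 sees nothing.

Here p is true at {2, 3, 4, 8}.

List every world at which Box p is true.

{1, 2, 6, 8}

1: successors {4, 8}; p there: 4:T, 8:T. ✓
2: no successors, so Box p holds vacuously. ✓
3: successors {2, 4, 6, 8}; p there: 2:T, 4:T, 6:F, 8:T. ✗
4: successors {6}; p there: 6:F. ✗
5: successors {4, 6}; p there: 4:T, 6:F. ✗
6: no successors, so Box p holds vacuously. ✓
7: successors {2, 4, 6, 8}; p there: 2:T, 4:T, 6:F, 8:T. ✗
8: no successors, so Box p holds vacuously. ✓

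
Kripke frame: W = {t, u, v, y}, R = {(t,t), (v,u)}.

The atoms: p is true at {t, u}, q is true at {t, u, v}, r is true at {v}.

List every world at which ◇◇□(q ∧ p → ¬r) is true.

t: successors {t}; ◇□(q ∧ p → ¬r) there: t:T. ✓
u: no successors, so ◇◇□(q ∧ p → ¬r) fails. ✗
v: successors {u}; ◇□(q ∧ p → ¬r) there: u:F. ✗
y: no successors, so ◇◇□(q ∧ p → ¬r) fails. ✗

{t}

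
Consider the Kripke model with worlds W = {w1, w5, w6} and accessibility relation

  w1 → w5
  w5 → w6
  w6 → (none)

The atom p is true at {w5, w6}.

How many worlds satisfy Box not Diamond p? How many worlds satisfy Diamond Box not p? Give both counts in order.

For Box not Diamond p:
w1: successors {w5}; not Diamond p there: w5:F. ✗
w5: successors {w6}; not Diamond p there: w6:T. ✓
w6: no successors, so Box not Diamond p holds vacuously. ✓
— 2 worlds.
For Diamond Box not p:
w1: successors {w5}; Box not p there: w5:F. ✗
w5: successors {w6}; Box not p there: w6:T. ✓
w6: no successors, so Diamond Box not p fails. ✗
— 1 world.

2 and 1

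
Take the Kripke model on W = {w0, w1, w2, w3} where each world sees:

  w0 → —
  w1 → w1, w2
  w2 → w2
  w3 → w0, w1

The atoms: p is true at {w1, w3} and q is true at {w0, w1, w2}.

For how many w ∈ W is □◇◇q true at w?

3

w0: no successors, so □◇◇q holds vacuously. ✓
w1: successors {w1, w2}; ◇◇q there: w1:T, w2:T. ✓
w2: successors {w2}; ◇◇q there: w2:T. ✓
w3: successors {w0, w1}; ◇◇q there: w0:F, w1:T. ✗
Satisfying worlds: {w0, w1, w2}.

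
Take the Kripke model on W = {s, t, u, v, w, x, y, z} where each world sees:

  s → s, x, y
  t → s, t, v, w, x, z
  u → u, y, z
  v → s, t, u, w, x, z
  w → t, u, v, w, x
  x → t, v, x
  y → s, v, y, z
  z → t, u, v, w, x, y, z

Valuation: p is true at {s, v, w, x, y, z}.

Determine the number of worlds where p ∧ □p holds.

s: p is T, □p is T. ✓
t: p is F, □p is F. ✗
u: p is F, □p is F. ✗
v: p is T, □p is F. ✗
w: p is T, □p is F. ✗
x: p is T, □p is F. ✗
y: p is T, □p is T. ✓
z: p is T, □p is F. ✗
Satisfying worlds: {s, y}.

2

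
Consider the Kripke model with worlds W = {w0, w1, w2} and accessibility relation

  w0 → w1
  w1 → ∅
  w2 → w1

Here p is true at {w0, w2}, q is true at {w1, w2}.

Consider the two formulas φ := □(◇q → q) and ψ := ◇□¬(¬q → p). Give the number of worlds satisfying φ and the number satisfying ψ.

3 and 2

For □(◇q → q):
w0: successors {w1}; ◇q → q there: w1:T. ✓
w1: no successors, so □(◇q → q) holds vacuously. ✓
w2: successors {w1}; ◇q → q there: w1:T. ✓
— 3 worlds.
For ◇□¬(¬q → p):
w0: successors {w1}; □¬(¬q → p) there: w1:T. ✓
w1: no successors, so ◇□¬(¬q → p) fails. ✗
w2: successors {w1}; □¬(¬q → p) there: w1:T. ✓
— 2 worlds.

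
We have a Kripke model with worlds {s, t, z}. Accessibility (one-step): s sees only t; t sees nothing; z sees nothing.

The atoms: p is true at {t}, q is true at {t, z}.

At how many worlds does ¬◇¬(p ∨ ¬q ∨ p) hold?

3

s: ◇¬(p ∨ ¬q ∨ p) is F. ✓
t: ◇¬(p ∨ ¬q ∨ p) is F. ✓
z: ◇¬(p ∨ ¬q ∨ p) is F. ✓
Satisfying worlds: {s, t, z}.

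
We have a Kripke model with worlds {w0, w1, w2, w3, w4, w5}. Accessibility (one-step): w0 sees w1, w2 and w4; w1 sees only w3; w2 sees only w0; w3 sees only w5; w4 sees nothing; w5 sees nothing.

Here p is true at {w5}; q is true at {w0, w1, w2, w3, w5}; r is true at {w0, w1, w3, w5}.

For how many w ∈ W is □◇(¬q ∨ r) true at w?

4

w0: successors {w1, w2, w4}; ◇(¬q ∨ r) there: w1:T, w2:T, w4:F. ✗
w1: successors {w3}; ◇(¬q ∨ r) there: w3:T. ✓
w2: successors {w0}; ◇(¬q ∨ r) there: w0:T. ✓
w3: successors {w5}; ◇(¬q ∨ r) there: w5:F. ✗
w4: no successors, so □◇(¬q ∨ r) holds vacuously. ✓
w5: no successors, so □◇(¬q ∨ r) holds vacuously. ✓
Satisfying worlds: {w1, w2, w4, w5}.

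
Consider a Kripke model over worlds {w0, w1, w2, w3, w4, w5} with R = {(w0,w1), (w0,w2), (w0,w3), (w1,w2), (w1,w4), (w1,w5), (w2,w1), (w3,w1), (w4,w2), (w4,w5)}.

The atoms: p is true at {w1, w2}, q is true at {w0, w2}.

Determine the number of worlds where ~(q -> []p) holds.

1

w0: q -> []p is F. ✓
w1: q -> []p is T. ✗
w2: q -> []p is T. ✗
w3: q -> []p is T. ✗
w4: q -> []p is T. ✗
w5: q -> []p is T. ✗
Satisfying worlds: {w0}.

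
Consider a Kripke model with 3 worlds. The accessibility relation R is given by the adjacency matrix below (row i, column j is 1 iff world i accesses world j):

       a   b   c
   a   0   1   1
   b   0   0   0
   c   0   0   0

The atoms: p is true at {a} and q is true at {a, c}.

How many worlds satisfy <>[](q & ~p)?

a: successors {b, c}; [](q & ~p) there: b:T, c:T. ✓
b: no successors, so <>[](q & ~p) fails. ✗
c: no successors, so <>[](q & ~p) fails. ✗
Satisfying worlds: {a}.

1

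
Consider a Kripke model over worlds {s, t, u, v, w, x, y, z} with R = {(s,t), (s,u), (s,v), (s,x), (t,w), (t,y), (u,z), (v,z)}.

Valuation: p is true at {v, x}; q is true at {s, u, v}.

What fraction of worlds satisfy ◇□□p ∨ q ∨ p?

s: ◇□□p is T, q ∨ p is T. ✓
t: ◇□□p is T, q ∨ p is F. ✓
u: ◇□□p is T, q ∨ p is T. ✓
v: ◇□□p is T, q ∨ p is T. ✓
w: ◇□□p is F, q ∨ p is F. ✗
x: ◇□□p is F, q ∨ p is T. ✓
y: ◇□□p is F, q ∨ p is F. ✗
z: ◇□□p is F, q ∨ p is F. ✗
That's 5 of 8 worlds, so 5/8.

5/8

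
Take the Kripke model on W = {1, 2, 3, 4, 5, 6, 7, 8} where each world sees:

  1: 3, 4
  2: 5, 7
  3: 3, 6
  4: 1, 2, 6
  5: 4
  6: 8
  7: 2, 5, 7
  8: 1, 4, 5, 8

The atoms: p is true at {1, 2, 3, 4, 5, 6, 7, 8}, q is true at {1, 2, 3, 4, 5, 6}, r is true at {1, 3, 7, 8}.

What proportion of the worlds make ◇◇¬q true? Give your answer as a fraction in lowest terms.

3/4

1: successors {3, 4}; ◇¬q there: 3:F, 4:F. ✗
2: successors {5, 7}; ◇¬q there: 5:F, 7:T. ✓
3: successors {3, 6}; ◇¬q there: 3:F, 6:T. ✓
4: successors {1, 2, 6}; ◇¬q there: 1:F, 2:T, 6:T. ✓
5: successors {4}; ◇¬q there: 4:F. ✗
6: successors {8}; ◇¬q there: 8:T. ✓
7: successors {2, 5, 7}; ◇¬q there: 2:T, 5:F, 7:T. ✓
8: successors {1, 4, 5, 8}; ◇¬q there: 1:F, 4:F, 5:F, 8:T. ✓
That's 6 of 8 worlds, so 6/8 = 3/4.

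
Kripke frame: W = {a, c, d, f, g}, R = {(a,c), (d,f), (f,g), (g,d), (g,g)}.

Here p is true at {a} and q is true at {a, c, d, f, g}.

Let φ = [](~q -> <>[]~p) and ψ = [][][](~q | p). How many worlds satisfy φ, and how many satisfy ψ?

5 and 2

For [](~q -> <>[]~p):
a: successors {c}; ~q -> <>[]~p there: c:T. ✓
c: no successors, so [](~q -> <>[]~p) holds vacuously. ✓
d: successors {f}; ~q -> <>[]~p there: f:T. ✓
f: successors {g}; ~q -> <>[]~p there: g:T. ✓
g: successors {d, g}; ~q -> <>[]~p there: d:T, g:T. ✓
— 5 worlds.
For [][][](~q | p):
a: successors {c}; [][](~q | p) there: c:T. ✓
c: no successors, so [][][](~q | p) holds vacuously. ✓
d: successors {f}; [][](~q | p) there: f:F. ✗
f: successors {g}; [][](~q | p) there: g:F. ✗
g: successors {d, g}; [][](~q | p) there: d:F, g:F. ✗
— 2 worlds.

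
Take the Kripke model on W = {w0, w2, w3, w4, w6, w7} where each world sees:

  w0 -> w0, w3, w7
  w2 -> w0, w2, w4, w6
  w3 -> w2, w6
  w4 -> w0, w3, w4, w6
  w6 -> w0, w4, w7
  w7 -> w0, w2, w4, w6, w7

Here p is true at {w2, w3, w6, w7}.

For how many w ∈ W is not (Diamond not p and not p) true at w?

w0: Diamond not p and not p is T. ✗
w2: Diamond not p and not p is F. ✓
w3: Diamond not p and not p is F. ✓
w4: Diamond not p and not p is T. ✗
w6: Diamond not p and not p is F. ✓
w7: Diamond not p and not p is F. ✓
Satisfying worlds: {w2, w3, w6, w7}.

4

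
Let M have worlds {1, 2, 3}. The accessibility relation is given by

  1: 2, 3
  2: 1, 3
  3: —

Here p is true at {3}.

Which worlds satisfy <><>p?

1: successors {2, 3}; <>p there: 2:T, 3:F. ✓
2: successors {1, 3}; <>p there: 1:T, 3:F. ✓
3: no successors, so <><>p fails. ✗

{1, 2}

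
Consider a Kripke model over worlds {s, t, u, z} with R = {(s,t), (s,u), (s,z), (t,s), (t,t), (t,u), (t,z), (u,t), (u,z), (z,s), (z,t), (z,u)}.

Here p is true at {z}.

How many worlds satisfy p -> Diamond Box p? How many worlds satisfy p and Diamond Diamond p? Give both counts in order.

3 and 1

For p -> Diamond Box p:
s: p is F, Diamond Box p is F. ✓
t: p is F, Diamond Box p is F. ✓
u: p is F, Diamond Box p is F. ✓
z: p is T, Diamond Box p is F. ✗
— 3 worlds.
For p and Diamond Diamond p:
s: p is F, Diamond Diamond p is T. ✗
t: p is F, Diamond Diamond p is T. ✗
u: p is F, Diamond Diamond p is T. ✗
z: p is T, Diamond Diamond p is T. ✓
— 1 world.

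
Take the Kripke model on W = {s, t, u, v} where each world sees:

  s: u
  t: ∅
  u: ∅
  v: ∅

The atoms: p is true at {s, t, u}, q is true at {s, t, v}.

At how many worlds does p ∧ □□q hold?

s: p is T, □□q is T. ✓
t: p is T, □□q is T. ✓
u: p is T, □□q is T. ✓
v: p is F, □□q is T. ✗
Satisfying worlds: {s, t, u}.

3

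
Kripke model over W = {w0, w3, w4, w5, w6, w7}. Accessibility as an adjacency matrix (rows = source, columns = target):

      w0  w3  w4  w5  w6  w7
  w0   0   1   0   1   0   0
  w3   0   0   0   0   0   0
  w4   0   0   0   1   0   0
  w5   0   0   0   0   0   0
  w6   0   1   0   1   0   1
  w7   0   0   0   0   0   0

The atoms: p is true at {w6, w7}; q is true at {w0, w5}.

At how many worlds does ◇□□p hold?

w0: successors {w3, w5}; □□p there: w3:T, w5:T. ✓
w3: no successors, so ◇□□p fails. ✗
w4: successors {w5}; □□p there: w5:T. ✓
w5: no successors, so ◇□□p fails. ✗
w6: successors {w3, w5, w7}; □□p there: w3:T, w5:T, w7:T. ✓
w7: no successors, so ◇□□p fails. ✗
Satisfying worlds: {w0, w4, w6}.

3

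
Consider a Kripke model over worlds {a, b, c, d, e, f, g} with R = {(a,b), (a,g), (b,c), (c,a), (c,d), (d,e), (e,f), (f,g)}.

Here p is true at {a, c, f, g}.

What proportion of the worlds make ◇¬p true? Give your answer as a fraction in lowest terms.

a: successors {b, g}; ¬p there: b:T, g:F. ✓
b: successors {c}; ¬p there: c:F. ✗
c: successors {a, d}; ¬p there: a:F, d:T. ✓
d: successors {e}; ¬p there: e:T. ✓
e: successors {f}; ¬p there: f:F. ✗
f: successors {g}; ¬p there: g:F. ✗
g: no successors, so ◇¬p fails. ✗
That's 3 of 7 worlds, so 3/7.

3/7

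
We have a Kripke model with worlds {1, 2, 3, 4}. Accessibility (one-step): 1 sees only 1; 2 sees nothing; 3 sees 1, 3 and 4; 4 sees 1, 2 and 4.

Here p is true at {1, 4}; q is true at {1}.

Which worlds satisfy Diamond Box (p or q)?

{1, 3, 4}

1: successors {1}; Box (p or q) there: 1:T. ✓
2: no successors, so Diamond Box (p or q) fails. ✗
3: successors {1, 3, 4}; Box (p or q) there: 1:T, 3:F, 4:F. ✓
4: successors {1, 2, 4}; Box (p or q) there: 1:T, 2:T, 4:F. ✓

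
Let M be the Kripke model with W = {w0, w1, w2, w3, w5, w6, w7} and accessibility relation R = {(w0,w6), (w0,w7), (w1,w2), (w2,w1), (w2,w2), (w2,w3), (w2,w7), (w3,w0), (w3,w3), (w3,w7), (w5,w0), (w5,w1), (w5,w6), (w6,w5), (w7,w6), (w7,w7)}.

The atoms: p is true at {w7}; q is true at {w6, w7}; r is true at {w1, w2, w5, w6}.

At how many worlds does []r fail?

w0: successors {w6, w7}; r there: w6:T, w7:F. ✗
w1: successors {w2}; r there: w2:T. ✓
w2: successors {w1, w2, w3, w7}; r there: w1:T, w2:T, w3:F, w7:F. ✗
w3: successors {w0, w3, w7}; r there: w0:F, w3:F, w7:F. ✗
w5: successors {w0, w1, w6}; r there: w0:F, w1:T, w6:T. ✗
w6: successors {w5}; r there: w5:T. ✓
w7: successors {w6, w7}; r there: w6:T, w7:F. ✗
Satisfying worlds: {w1, w6}.
So []r fails at the other 5 worlds.

5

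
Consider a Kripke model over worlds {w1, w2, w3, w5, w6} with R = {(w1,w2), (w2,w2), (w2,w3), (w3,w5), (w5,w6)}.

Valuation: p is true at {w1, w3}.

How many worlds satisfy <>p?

1

w1: successors {w2}; p there: w2:F. ✗
w2: successors {w2, w3}; p there: w2:F, w3:T. ✓
w3: successors {w5}; p there: w5:F. ✗
w5: successors {w6}; p there: w6:F. ✗
w6: no successors, so <>p fails. ✗
Satisfying worlds: {w2}.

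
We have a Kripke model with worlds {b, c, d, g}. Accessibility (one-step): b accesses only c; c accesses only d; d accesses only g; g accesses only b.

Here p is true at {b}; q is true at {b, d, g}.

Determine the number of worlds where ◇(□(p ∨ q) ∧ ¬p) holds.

3

b: successors {c}; □(p ∨ q) ∧ ¬p there: c:T. ✓
c: successors {d}; □(p ∨ q) ∧ ¬p there: d:T. ✓
d: successors {g}; □(p ∨ q) ∧ ¬p there: g:T. ✓
g: successors {b}; □(p ∨ q) ∧ ¬p there: b:F. ✗
Satisfying worlds: {b, c, d}.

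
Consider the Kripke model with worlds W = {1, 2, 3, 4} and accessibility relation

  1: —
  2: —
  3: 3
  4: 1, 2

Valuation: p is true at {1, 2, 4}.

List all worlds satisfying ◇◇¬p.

1: no successors, so ◇◇¬p fails. ✗
2: no successors, so ◇◇¬p fails. ✗
3: successors {3}; ◇¬p there: 3:T. ✓
4: successors {1, 2}; ◇¬p there: 1:F, 2:F. ✗

{3}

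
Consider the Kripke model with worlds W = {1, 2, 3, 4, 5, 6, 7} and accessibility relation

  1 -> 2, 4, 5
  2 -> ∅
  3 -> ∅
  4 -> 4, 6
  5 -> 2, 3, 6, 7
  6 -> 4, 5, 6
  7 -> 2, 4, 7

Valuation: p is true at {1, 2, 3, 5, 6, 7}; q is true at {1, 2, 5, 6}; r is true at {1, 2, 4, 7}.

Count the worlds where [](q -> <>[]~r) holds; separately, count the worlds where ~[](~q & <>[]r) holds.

For [](q -> <>[]~r):
1: successors {2, 4, 5}; q -> <>[]~r there: 2:F, 4:T, 5:T. ✗
2: no successors, so [](q -> <>[]~r) holds vacuously. ✓
3: no successors, so [](q -> <>[]~r) holds vacuously. ✓
4: successors {4, 6}; q -> <>[]~r there: 4:T, 6:F. ✗
5: successors {2, 3, 6, 7}; q -> <>[]~r there: 2:F, 3:T, 6:F, 7:T. ✗
6: successors {4, 5, 6}; q -> <>[]~r there: 4:T, 5:T, 6:F. ✗
7: successors {2, 4, 7}; q -> <>[]~r there: 2:F, 4:T, 7:T. ✗
— 2 worlds.
For ~[](~q & <>[]r):
1: [](~q & <>[]r) is F. ✓
2: [](~q & <>[]r) is T. ✗
3: [](~q & <>[]r) is T. ✗
4: [](~q & <>[]r) is F. ✓
5: [](~q & <>[]r) is F. ✓
6: [](~q & <>[]r) is F. ✓
7: [](~q & <>[]r) is F. ✓
— 5 worlds.

2 and 5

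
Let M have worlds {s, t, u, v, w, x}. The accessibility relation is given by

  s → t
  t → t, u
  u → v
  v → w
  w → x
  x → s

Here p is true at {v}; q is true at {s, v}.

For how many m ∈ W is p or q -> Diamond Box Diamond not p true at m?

s: p or q is T, Diamond Box Diamond not p is F. ✗
t: p or q is F, Diamond Box Diamond not p is T. ✓
u: p or q is F, Diamond Box Diamond not p is T. ✓
v: p or q is T, Diamond Box Diamond not p is T. ✓
w: p or q is F, Diamond Box Diamond not p is T. ✓
x: p or q is F, Diamond Box Diamond not p is T. ✓
Satisfying worlds: {t, u, v, w, x}.

5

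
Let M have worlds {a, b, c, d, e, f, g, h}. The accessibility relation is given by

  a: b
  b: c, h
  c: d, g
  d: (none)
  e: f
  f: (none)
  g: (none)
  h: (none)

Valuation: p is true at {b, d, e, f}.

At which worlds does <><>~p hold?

a: successors {b}; <>~p there: b:T. ✓
b: successors {c, h}; <>~p there: c:T, h:F. ✓
c: successors {d, g}; <>~p there: d:F, g:F. ✗
d: no successors, so <><>~p fails. ✗
e: successors {f}; <>~p there: f:F. ✗
f: no successors, so <><>~p fails. ✗
g: no successors, so <><>~p fails. ✗
h: no successors, so <><>~p fails. ✗

{a, b}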